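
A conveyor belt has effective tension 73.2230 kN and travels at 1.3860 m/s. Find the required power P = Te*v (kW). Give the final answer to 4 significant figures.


P = Te * v = 73.2230 * 1.3860
P = 101.5 kW


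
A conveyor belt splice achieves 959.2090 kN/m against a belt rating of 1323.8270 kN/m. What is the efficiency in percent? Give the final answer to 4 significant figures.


Eff = 959.2090 / 1323.8270 * 100
Eff = 72.46 %


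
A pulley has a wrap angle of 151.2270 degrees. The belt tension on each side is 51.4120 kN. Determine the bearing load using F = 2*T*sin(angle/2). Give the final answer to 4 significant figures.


F = 2 * 51.4120 * sin(151.2270/2 deg)
F = 99.60 kN


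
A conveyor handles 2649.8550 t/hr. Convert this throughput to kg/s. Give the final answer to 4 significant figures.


m_dot = 2649.8550 * 1000 / 3600
m_dot = 736.1 kg/s


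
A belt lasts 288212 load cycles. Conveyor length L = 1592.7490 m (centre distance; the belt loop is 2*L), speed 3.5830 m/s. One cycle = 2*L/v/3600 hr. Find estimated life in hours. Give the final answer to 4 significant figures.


cycle_time = 2 * 1592.7490 / 3.5830 / 3600 = 0.246961 hr
life = 288212 * 0.246961 = 71180 hours


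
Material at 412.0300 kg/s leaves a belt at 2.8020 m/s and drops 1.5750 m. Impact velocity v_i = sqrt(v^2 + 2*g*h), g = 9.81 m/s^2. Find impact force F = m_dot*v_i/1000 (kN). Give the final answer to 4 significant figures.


v_i = sqrt(2.8020^2 + 2*9.81*1.5750) = 6.22517 m/s
F = 412.0300 * 6.22517 / 1000
F = 2.565 kN


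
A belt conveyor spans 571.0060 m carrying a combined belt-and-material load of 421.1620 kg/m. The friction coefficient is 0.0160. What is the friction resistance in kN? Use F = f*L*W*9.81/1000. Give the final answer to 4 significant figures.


F = 0.0160 * 571.0060 * 421.1620 * 9.81 / 1000
F = 37.75 kN


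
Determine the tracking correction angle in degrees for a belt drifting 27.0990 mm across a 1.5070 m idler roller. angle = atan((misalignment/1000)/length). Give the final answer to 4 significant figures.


misalign_m = 27.0990 / 1000 = 0.027099 m
angle = atan(0.027099 / 1.5070)
angle = 1.030 deg


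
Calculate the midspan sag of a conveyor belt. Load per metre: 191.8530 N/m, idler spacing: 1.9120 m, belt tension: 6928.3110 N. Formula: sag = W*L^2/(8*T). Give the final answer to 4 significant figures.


sag = 191.8530 * 1.9120^2 / (8 * 6928.3110)
sag = 0.01265 m


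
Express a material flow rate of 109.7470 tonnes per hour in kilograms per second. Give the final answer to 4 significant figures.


m_dot = 109.7470 * 1000 / 3600
m_dot = 30.49 kg/s


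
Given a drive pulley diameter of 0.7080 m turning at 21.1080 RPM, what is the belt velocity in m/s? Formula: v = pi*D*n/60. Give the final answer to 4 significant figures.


v = pi * 0.7080 * 21.1080 / 60
v = 0.7825 m/s


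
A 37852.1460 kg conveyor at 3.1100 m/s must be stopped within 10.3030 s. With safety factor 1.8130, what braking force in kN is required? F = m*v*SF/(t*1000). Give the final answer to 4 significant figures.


F = 37852.1460 * 3.1100 / 10.3030 * 1.8130 / 1000
F = 20.72 kN


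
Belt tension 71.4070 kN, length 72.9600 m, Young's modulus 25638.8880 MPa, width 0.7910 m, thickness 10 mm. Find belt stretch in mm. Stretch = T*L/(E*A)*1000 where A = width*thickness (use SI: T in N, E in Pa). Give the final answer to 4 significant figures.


A = 0.7910 * 0.01 = 0.00791 m^2
Stretch = 71.4070*1000 * 72.9600 / (25638.8880e6 * 0.00791) * 1000
Stretch = 25.69 mm


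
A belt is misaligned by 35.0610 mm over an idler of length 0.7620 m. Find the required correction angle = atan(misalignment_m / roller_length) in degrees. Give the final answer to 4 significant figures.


misalign_m = 35.0610 / 1000 = 0.035061 m
angle = atan(0.035061 / 0.7620)
angle = 2.634 deg


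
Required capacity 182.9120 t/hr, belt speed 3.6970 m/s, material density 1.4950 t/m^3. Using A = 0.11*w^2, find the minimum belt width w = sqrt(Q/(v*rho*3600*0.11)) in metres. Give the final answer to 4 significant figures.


A_req = 182.9120 / (3.6970 * 1.4950 * 3600) = 0.00919283 m^2
w = sqrt(0.00919283 / 0.11)
w = 0.2891 m


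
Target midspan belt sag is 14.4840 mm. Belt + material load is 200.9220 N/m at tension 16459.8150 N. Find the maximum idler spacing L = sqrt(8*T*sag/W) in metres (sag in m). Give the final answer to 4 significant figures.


sag = 14.4840/1000 = 0.014484 m
L = sqrt(8 * 16459.8150 * 0.014484 / 200.9220)
L = 3.081 m


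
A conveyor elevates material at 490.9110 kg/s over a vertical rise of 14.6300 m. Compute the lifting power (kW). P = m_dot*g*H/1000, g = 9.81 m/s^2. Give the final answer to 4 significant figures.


P = 490.9110 * 9.81 * 14.6300 / 1000
P = 70.46 kW


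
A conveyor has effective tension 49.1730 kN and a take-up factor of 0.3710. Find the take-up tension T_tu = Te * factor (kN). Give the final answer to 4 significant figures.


T_tu = 49.1730 * 0.3710
T_tu = 18.24 kN


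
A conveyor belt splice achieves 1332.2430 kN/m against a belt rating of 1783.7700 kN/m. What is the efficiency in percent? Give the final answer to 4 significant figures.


Eff = 1332.2430 / 1783.7700 * 100
Eff = 74.69 %


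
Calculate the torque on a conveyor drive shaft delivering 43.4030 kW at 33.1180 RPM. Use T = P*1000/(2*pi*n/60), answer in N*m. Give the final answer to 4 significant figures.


omega = 2*pi*33.1180/60 = 3.46811 rad/s
T = 43.4030*1000 / 3.46811
T = 12510 N*m


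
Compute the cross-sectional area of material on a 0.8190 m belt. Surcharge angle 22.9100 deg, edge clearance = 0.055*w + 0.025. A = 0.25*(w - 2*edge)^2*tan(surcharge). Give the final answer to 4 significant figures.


edge = 0.055*0.8190 + 0.025 = 0.070045 m
ew = 0.8190 - 2*0.070045 = 0.67891 m
A = 0.25 * 0.67891^2 * tan(22.9100 deg)
A = 0.04870 m^2


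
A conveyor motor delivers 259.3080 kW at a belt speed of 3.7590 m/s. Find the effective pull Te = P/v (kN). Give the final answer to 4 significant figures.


Te = P / v = 259.3080 / 3.7590
Te = 68.98 kN


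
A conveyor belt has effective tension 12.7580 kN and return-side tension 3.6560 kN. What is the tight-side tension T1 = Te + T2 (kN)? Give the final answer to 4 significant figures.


T1 = Te + T2 = 12.7580 + 3.6560
T1 = 16.41 kN


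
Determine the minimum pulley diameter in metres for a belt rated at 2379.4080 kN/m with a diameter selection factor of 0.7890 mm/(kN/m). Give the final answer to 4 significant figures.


D = 2379.4080 * 0.7890 / 1000
D = 1.877 m


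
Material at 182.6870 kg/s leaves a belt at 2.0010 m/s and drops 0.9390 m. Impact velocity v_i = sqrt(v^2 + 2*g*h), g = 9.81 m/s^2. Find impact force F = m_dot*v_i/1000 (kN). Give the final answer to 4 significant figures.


v_i = sqrt(2.0010^2 + 2*9.81*0.9390) = 4.73573 m/s
F = 182.6870 * 4.73573 / 1000
F = 0.8652 kN


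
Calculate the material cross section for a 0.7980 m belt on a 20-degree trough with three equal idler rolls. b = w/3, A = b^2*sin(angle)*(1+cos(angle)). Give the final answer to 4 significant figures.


b = 0.7980/3 = 0.266 m
A = 0.266^2 * sin(20 deg) * (1 + cos(20 deg))
A = 0.04694 m^2


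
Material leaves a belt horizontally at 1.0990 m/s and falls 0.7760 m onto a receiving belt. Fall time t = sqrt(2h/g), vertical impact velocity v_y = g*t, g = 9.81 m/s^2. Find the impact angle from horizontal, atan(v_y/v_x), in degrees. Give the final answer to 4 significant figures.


t = sqrt(2*0.7760/9.81) = 0.397751 s
v_y = 9.81 * 0.397751 = 3.90194 m/s
angle = atan(3.90194 / 1.0990) = 74.27 deg


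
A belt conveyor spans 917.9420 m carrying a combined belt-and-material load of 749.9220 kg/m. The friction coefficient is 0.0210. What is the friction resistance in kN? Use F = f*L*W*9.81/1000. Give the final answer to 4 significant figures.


F = 0.0210 * 917.9420 * 749.9220 * 9.81 / 1000
F = 141.8 kN


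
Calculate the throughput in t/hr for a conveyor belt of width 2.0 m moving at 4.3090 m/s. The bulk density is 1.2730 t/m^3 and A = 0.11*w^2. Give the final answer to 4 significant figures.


A = 0.11 * 2.0^2 = 0.44 m^2
C = 0.44 * 4.3090 * 1.2730 * 3600
C = 8689 t/hr


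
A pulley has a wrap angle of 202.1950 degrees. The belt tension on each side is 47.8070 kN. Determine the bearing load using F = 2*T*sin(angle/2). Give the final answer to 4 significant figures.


F = 2 * 47.8070 * sin(202.1950/2 deg)
F = 93.83 kN


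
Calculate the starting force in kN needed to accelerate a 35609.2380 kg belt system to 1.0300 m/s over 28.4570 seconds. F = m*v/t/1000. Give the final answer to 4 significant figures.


F = 35609.2380 * 1.0300 / 28.4570 / 1000
F = 1.289 kN


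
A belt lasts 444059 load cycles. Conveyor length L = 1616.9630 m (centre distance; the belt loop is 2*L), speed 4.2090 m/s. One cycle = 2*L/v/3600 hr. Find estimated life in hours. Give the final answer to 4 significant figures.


cycle_time = 2 * 1616.9630 / 4.2090 / 3600 = 0.213427 hr
life = 444059 * 0.213427 = 94770 hours


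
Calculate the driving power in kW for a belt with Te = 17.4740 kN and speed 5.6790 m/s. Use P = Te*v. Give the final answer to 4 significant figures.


P = Te * v = 17.4740 * 5.6790
P = 99.23 kW


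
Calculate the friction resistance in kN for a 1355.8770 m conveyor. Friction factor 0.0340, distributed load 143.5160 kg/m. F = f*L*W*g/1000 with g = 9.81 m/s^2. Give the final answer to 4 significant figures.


F = 0.0340 * 1355.8770 * 143.5160 * 9.81 / 1000
F = 64.90 kN


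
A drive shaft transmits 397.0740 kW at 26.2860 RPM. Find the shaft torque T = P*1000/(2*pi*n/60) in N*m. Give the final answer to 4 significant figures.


omega = 2*pi*26.2860/60 = 2.75266 rad/s
T = 397.0740*1000 / 2.75266
T = 144300 N*m


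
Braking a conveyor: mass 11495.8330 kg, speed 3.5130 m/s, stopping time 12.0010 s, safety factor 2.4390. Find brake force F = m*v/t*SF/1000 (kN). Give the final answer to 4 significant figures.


F = 11495.8330 * 3.5130 / 12.0010 * 2.4390 / 1000
F = 8.208 kN


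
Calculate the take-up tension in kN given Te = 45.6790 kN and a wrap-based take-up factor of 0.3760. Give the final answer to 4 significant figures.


T_tu = 45.6790 * 0.3760
T_tu = 17.18 kN


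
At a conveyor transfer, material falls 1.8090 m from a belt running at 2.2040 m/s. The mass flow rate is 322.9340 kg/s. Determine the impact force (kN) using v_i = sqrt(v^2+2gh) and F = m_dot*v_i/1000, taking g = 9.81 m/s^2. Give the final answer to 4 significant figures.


v_i = sqrt(2.2040^2 + 2*9.81*1.8090) = 6.35218 m/s
F = 322.9340 * 6.35218 / 1000
F = 2.051 kN


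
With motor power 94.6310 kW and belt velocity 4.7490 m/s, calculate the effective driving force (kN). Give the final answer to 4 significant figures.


Te = P / v = 94.6310 / 4.7490
Te = 19.93 kN


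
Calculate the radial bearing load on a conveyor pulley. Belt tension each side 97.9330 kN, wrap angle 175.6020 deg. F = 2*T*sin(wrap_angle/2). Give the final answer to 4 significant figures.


F = 2 * 97.9330 * sin(175.6020/2 deg)
F = 195.7 kN


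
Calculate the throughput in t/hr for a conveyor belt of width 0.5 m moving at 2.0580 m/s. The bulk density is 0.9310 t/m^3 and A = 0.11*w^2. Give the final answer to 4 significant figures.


A = 0.11 * 0.5^2 = 0.0275 m^2
C = 0.0275 * 2.0580 * 0.9310 * 3600
C = 189.7 t/hr


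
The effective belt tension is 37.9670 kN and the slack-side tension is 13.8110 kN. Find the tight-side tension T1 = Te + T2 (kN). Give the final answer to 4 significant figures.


T1 = Te + T2 = 37.9670 + 13.8110
T1 = 51.78 kN


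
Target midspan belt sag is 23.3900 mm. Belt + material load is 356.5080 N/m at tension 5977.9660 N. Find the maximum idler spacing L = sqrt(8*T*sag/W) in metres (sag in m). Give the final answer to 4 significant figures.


sag = 23.3900/1000 = 0.023390 m
L = sqrt(8 * 5977.9660 * 0.023390 / 356.5080)
L = 1.771 m


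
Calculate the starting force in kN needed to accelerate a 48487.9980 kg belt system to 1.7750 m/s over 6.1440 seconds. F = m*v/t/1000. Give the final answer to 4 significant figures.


F = 48487.9980 * 1.7750 / 6.1440 / 1000
F = 14.01 kN


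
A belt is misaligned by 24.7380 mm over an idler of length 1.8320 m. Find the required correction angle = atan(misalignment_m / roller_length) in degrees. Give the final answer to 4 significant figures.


misalign_m = 24.7380 / 1000 = 0.024738 m
angle = atan(0.024738 / 1.8320)
angle = 0.7736 deg


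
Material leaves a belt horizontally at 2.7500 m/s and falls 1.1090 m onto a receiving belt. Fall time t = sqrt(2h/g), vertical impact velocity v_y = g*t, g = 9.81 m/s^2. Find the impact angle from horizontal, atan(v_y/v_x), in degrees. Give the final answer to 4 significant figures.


t = sqrt(2*1.1090/9.81) = 0.475495 s
v_y = 9.81 * 0.475495 = 4.66461 m/s
angle = atan(4.66461 / 2.7500) = 59.48 deg


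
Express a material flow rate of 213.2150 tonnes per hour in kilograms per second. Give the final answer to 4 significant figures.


m_dot = 213.2150 * 1000 / 3600
m_dot = 59.23 kg/s


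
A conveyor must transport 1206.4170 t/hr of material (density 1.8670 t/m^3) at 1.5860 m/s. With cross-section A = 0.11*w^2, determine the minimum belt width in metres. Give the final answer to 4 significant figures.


A_req = 1206.4170 / (1.5860 * 1.8670 * 3600) = 0.113174 m^2
w = sqrt(0.113174 / 0.11)
w = 1.014 m


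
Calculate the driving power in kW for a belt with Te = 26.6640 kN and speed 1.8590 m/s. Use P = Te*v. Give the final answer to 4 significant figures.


P = Te * v = 26.6640 * 1.8590
P = 49.57 kW


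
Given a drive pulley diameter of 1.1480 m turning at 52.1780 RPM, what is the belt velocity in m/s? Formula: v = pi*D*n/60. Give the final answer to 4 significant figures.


v = pi * 1.1480 * 52.1780 / 60
v = 3.136 m/s


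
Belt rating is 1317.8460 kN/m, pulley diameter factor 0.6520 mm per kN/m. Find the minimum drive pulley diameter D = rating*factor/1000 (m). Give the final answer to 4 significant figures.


D = 1317.8460 * 0.6520 / 1000
D = 0.8592 m


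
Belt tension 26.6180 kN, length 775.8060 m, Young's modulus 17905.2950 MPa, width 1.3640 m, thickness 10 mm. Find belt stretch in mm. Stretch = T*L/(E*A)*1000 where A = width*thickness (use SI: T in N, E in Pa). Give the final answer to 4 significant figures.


A = 1.3640 * 0.01 = 0.01364 m^2
Stretch = 26.6180*1000 * 775.8060 / (17905.2950e6 * 0.01364) * 1000
Stretch = 84.55 mm


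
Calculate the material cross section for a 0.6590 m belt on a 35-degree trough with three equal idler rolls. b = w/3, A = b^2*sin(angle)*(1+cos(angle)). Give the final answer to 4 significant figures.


b = 0.6590/3 = 0.219667 m
A = 0.219667^2 * sin(35 deg) * (1 + cos(35 deg))
A = 0.05035 m^2


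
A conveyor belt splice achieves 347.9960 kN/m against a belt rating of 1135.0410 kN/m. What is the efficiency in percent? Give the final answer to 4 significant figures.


Eff = 347.9960 / 1135.0410 * 100
Eff = 30.66 %


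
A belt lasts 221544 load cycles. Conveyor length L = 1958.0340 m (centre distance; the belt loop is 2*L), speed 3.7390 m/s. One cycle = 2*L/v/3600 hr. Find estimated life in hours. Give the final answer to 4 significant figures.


cycle_time = 2 * 1958.0340 / 3.7390 / 3600 = 0.290933 hr
life = 221544 * 0.290933 = 64450 hours


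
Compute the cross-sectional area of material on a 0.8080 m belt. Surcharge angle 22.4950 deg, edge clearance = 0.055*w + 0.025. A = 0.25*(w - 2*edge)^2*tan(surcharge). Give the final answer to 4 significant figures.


edge = 0.055*0.8080 + 0.025 = 0.06944 m
ew = 0.8080 - 2*0.06944 = 0.66912 m
A = 0.25 * 0.66912^2 * tan(22.4950 deg)
A = 0.04635 m^2


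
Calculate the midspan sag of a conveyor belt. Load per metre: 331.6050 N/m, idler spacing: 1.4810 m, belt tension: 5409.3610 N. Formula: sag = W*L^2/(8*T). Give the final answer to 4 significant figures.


sag = 331.6050 * 1.4810^2 / (8 * 5409.3610)
sag = 0.01681 m


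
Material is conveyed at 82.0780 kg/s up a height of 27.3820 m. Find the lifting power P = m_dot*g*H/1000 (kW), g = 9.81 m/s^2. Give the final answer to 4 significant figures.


P = 82.0780 * 9.81 * 27.3820 / 1000
P = 22.05 kW


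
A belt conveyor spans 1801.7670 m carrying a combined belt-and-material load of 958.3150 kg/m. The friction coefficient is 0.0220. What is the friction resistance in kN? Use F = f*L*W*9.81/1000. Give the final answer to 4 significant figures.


F = 0.0220 * 1801.7670 * 958.3150 * 9.81 / 1000
F = 372.6 kN


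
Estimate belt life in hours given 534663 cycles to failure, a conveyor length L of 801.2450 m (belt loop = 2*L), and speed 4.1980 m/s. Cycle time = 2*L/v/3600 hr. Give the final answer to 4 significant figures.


cycle_time = 2 * 801.2450 / 4.1980 / 3600 = 0.106035 hr
life = 534663 * 0.106035 = 56690 hours


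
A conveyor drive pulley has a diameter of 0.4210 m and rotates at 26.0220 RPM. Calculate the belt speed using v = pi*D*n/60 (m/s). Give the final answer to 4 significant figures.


v = pi * 0.4210 * 26.0220 / 60
v = 0.5736 m/s


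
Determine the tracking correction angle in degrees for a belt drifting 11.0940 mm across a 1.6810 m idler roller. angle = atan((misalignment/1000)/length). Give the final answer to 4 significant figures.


misalign_m = 11.0940 / 1000 = 0.011094 m
angle = atan(0.011094 / 1.6810)
angle = 0.3781 deg


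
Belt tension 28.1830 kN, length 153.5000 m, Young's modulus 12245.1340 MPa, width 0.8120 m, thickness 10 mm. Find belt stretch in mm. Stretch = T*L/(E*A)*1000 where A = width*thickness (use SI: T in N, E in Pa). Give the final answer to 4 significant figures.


A = 0.8120 * 0.01 = 0.00812 m^2
Stretch = 28.1830*1000 * 153.5000 / (12245.1340e6 * 0.00812) * 1000
Stretch = 43.51 mm


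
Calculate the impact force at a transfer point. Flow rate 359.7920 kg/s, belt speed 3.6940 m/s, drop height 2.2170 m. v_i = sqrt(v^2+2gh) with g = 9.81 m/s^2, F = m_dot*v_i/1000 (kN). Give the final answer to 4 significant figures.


v_i = sqrt(3.6940^2 + 2*9.81*2.2170) = 7.55931 m/s
F = 359.7920 * 7.55931 / 1000
F = 2.720 kN


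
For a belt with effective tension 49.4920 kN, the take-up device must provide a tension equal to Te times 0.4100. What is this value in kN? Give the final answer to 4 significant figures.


T_tu = 49.4920 * 0.4100
T_tu = 20.29 kN


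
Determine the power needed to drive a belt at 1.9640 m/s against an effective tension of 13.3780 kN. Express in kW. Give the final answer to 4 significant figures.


P = Te * v = 13.3780 * 1.9640
P = 26.27 kW


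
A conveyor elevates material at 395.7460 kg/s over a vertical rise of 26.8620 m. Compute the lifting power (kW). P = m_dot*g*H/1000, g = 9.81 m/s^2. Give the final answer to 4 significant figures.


P = 395.7460 * 9.81 * 26.8620 / 1000
P = 104.3 kW


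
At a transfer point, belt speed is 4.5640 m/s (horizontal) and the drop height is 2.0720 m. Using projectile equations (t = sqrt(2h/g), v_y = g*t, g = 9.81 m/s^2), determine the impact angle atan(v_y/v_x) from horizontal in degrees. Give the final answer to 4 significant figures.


t = sqrt(2*2.0720/9.81) = 0.649943 s
v_y = 9.81 * 0.649943 = 6.37594 m/s
angle = atan(6.37594 / 4.5640) = 54.40 deg


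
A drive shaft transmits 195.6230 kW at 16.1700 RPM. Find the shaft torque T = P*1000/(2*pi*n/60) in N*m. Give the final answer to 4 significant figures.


omega = 2*pi*16.1700/60 = 1.69332 rad/s
T = 195.6230*1000 / 1.69332
T = 115500 N*m


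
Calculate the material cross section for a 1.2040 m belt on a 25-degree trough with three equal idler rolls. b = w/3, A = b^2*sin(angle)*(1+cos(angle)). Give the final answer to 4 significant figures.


b = 1.2040/3 = 0.401333 m
A = 0.401333^2 * sin(25 deg) * (1 + cos(25 deg))
A = 0.1298 m^2


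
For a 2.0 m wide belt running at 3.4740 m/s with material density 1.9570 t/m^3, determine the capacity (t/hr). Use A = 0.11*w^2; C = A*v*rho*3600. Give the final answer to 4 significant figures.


A = 0.11 * 2.0^2 = 0.44 m^2
C = 0.44 * 3.4740 * 1.9570 * 3600
C = 10770 t/hr


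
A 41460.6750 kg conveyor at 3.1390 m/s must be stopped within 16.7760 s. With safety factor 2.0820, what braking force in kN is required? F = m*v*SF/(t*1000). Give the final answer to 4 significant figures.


F = 41460.6750 * 3.1390 / 16.7760 * 2.0820 / 1000
F = 16.15 kN


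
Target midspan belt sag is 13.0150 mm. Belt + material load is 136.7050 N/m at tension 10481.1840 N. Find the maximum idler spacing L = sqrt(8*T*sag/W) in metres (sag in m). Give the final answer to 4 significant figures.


sag = 13.0150/1000 = 0.013015 m
L = sqrt(8 * 10481.1840 * 0.013015 / 136.7050)
L = 2.825 m


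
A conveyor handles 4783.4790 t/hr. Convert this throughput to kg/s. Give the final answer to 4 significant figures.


m_dot = 4783.4790 * 1000 / 3600
m_dot = 1329 kg/s


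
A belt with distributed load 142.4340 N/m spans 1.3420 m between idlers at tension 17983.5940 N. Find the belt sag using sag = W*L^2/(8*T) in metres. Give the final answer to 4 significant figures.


sag = 142.4340 * 1.3420^2 / (8 * 17983.5940)
sag = 0.001783 m


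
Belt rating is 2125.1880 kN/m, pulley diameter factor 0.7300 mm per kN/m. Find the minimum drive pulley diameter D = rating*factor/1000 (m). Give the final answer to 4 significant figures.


D = 2125.1880 * 0.7300 / 1000
D = 1.551 m


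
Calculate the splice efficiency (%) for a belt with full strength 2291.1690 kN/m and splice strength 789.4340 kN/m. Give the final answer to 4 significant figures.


Eff = 789.4340 / 2291.1690 * 100
Eff = 34.46 %


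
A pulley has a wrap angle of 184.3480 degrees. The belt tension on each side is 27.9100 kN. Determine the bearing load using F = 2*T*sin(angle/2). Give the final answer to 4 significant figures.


F = 2 * 27.9100 * sin(184.3480/2 deg)
F = 55.78 kN


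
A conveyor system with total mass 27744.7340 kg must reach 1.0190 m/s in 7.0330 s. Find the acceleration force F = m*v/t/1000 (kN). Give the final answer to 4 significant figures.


F = 27744.7340 * 1.0190 / 7.0330 / 1000
F = 4.020 kN


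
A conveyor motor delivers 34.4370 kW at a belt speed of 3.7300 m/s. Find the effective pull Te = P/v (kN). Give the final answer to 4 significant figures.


Te = P / v = 34.4370 / 3.7300
Te = 9.232 kN


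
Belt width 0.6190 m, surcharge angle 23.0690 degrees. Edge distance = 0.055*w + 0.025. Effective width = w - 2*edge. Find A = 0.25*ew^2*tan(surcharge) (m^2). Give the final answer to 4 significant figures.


edge = 0.055*0.6190 + 0.025 = 0.059045 m
ew = 0.6190 - 2*0.059045 = 0.50091 m
A = 0.25 * 0.50091^2 * tan(23.0690 deg)
A = 0.02672 m^2


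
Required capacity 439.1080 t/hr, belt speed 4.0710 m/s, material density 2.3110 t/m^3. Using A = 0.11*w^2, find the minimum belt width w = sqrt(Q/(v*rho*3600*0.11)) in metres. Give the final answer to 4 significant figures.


A_req = 439.1080 / (4.0710 * 2.3110 * 3600) = 0.0129649 m^2
w = sqrt(0.0129649 / 0.11)
w = 0.3433 m


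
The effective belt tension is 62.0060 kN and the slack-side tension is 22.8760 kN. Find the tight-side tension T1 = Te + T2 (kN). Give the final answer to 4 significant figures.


T1 = Te + T2 = 62.0060 + 22.8760
T1 = 84.88 kN


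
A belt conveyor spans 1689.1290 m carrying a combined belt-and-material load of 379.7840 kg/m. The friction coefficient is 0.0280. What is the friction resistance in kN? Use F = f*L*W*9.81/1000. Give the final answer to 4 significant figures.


F = 0.0280 * 1689.1290 * 379.7840 * 9.81 / 1000
F = 176.2 kN


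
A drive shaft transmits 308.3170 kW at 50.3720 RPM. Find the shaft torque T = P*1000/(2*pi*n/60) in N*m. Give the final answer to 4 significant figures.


omega = 2*pi*50.3720/60 = 5.27494 rad/s
T = 308.3170*1000 / 5.27494
T = 58450 N*m


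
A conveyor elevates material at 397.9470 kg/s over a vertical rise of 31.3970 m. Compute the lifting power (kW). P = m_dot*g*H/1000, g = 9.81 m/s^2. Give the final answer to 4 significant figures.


P = 397.9470 * 9.81 * 31.3970 / 1000
P = 122.6 kW


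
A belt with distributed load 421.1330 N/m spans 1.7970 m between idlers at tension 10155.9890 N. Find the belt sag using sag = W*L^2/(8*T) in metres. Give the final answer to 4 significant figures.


sag = 421.1330 * 1.7970^2 / (8 * 10155.9890)
sag = 0.01674 m


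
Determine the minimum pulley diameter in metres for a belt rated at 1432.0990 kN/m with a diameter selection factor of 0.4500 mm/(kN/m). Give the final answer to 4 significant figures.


D = 1432.0990 * 0.4500 / 1000
D = 0.6444 m


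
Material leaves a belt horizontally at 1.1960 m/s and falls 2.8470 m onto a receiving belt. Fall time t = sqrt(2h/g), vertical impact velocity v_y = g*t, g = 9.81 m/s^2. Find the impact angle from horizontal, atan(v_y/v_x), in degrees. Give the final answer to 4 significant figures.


t = sqrt(2*2.8470/9.81) = 0.761858 s
v_y = 9.81 * 0.761858 = 7.47383 m/s
angle = atan(7.47383 / 1.1960) = 80.91 deg


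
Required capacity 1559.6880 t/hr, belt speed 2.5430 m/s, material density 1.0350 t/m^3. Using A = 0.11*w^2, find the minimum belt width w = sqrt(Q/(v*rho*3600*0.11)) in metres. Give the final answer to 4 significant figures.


A_req = 1559.6880 / (2.5430 * 1.0350 * 3600) = 0.164607 m^2
w = sqrt(0.164607 / 0.11)
w = 1.223 m


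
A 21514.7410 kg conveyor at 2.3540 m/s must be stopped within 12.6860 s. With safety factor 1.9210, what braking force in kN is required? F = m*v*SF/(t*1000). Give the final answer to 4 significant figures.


F = 21514.7410 * 2.3540 / 12.6860 * 1.9210 / 1000
F = 7.669 kN


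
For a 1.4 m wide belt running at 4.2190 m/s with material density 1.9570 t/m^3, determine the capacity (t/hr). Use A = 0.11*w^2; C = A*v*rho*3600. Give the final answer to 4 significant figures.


A = 0.11 * 1.4^2 = 0.2156 m^2
C = 0.2156 * 4.2190 * 1.9570 * 3600
C = 6408 t/hr


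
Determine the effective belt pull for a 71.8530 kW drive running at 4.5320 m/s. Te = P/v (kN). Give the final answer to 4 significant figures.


Te = P / v = 71.8530 / 4.5320
Te = 15.85 kN


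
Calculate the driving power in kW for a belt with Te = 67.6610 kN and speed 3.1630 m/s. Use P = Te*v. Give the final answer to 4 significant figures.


P = Te * v = 67.6610 * 3.1630
P = 214.0 kW


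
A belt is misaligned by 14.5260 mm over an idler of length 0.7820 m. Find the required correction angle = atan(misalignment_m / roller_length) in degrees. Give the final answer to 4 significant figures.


misalign_m = 14.5260 / 1000 = 0.014526 m
angle = atan(0.014526 / 0.7820)
angle = 1.064 deg


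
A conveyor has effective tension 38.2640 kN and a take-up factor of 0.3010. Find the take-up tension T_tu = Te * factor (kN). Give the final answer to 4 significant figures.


T_tu = 38.2640 * 0.3010
T_tu = 11.52 kN


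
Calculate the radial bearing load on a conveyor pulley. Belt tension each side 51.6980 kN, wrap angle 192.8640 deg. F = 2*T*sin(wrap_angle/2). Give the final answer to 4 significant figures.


F = 2 * 51.6980 * sin(192.8640/2 deg)
F = 102.7 kN


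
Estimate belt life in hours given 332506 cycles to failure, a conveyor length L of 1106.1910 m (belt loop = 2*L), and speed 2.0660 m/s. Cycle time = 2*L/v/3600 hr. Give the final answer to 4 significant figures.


cycle_time = 2 * 1106.1910 / 2.0660 / 3600 = 0.297459 hr
life = 332506 * 0.297459 = 98910 hours


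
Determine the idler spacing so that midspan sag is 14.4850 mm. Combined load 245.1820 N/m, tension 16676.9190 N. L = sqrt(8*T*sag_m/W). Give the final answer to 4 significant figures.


sag = 14.4850/1000 = 0.014485 m
L = sqrt(8 * 16676.9190 * 0.014485 / 245.1820)
L = 2.807 m


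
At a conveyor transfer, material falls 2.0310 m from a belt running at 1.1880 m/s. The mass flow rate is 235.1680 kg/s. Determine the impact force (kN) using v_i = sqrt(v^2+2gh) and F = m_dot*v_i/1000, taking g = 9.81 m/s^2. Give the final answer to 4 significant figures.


v_i = sqrt(1.1880^2 + 2*9.81*2.0310) = 6.42336 m/s
F = 235.1680 * 6.42336 / 1000
F = 1.511 kN


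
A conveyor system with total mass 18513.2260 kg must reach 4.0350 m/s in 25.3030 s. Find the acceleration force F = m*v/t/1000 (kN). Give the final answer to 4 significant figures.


F = 18513.2260 * 4.0350 / 25.3030 / 1000
F = 2.952 kN


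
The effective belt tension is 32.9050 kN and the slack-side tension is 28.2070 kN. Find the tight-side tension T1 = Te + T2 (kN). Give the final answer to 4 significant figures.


T1 = Te + T2 = 32.9050 + 28.2070
T1 = 61.11 kN


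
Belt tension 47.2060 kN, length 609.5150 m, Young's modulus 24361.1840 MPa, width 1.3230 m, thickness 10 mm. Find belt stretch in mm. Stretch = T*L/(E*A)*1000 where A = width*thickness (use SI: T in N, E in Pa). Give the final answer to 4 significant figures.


A = 1.3230 * 0.01 = 0.01323 m^2
Stretch = 47.2060*1000 * 609.5150 / (24361.1840e6 * 0.01323) * 1000
Stretch = 89.27 mm


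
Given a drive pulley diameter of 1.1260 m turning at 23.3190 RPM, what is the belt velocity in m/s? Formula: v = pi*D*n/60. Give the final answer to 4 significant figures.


v = pi * 1.1260 * 23.3190 / 60
v = 1.375 m/s


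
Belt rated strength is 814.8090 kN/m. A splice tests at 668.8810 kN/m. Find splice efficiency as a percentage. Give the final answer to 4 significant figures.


Eff = 668.8810 / 814.8090 * 100
Eff = 82.09 %


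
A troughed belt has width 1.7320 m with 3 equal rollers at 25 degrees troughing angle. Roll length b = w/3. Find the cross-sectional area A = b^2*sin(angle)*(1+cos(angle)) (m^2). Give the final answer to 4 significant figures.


b = 1.7320/3 = 0.577333 m
A = 0.577333^2 * sin(25 deg) * (1 + cos(25 deg))
A = 0.2685 m^2


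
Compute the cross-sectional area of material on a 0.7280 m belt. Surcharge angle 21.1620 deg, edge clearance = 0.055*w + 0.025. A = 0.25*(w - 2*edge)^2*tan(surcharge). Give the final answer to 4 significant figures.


edge = 0.055*0.7280 + 0.025 = 0.06504 m
ew = 0.7280 - 2*0.06504 = 0.59792 m
A = 0.25 * 0.59792^2 * tan(21.1620 deg)
A = 0.03460 m^2


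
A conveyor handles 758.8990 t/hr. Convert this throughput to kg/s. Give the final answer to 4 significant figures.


m_dot = 758.8990 * 1000 / 3600
m_dot = 210.8 kg/s


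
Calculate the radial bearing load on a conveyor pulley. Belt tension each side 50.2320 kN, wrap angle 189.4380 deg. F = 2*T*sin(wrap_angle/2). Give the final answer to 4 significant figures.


F = 2 * 50.2320 * sin(189.4380/2 deg)
F = 100.1 kN


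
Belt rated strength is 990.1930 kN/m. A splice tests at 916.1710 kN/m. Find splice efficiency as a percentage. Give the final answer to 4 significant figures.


Eff = 916.1710 / 990.1930 * 100
Eff = 92.52 %


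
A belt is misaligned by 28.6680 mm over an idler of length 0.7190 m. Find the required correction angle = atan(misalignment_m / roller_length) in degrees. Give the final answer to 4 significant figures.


misalign_m = 28.6680 / 1000 = 0.028668 m
angle = atan(0.028668 / 0.7190)
angle = 2.283 deg


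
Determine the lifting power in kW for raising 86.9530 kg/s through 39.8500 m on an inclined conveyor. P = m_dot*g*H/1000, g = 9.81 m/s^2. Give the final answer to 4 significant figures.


P = 86.9530 * 9.81 * 39.8500 / 1000
P = 33.99 kW


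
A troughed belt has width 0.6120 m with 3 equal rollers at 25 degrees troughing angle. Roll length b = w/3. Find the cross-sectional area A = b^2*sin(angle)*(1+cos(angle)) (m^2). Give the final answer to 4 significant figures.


b = 0.6120/3 = 0.204 m
A = 0.204^2 * sin(25 deg) * (1 + cos(25 deg))
A = 0.03353 m^2


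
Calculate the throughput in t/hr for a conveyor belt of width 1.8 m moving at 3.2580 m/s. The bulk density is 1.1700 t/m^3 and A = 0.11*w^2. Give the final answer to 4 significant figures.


A = 0.11 * 1.8^2 = 0.3564 m^2
C = 0.3564 * 3.2580 * 1.1700 * 3600
C = 4891 t/hr


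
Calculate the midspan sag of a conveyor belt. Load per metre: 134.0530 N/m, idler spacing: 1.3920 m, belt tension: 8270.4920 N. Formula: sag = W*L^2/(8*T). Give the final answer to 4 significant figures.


sag = 134.0530 * 1.3920^2 / (8 * 8270.4920)
sag = 0.003926 m


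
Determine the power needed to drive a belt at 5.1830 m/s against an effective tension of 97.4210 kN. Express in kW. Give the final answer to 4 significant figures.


P = Te * v = 97.4210 * 5.1830
P = 504.9 kW


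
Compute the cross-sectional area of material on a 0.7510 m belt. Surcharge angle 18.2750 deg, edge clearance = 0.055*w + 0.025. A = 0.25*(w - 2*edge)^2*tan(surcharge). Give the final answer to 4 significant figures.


edge = 0.055*0.7510 + 0.025 = 0.066305 m
ew = 0.7510 - 2*0.066305 = 0.61839 m
A = 0.25 * 0.61839^2 * tan(18.2750 deg)
A = 0.03157 m^2


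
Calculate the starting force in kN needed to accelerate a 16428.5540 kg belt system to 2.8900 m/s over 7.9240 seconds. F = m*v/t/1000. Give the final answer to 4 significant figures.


F = 16428.5540 * 2.8900 / 7.9240 / 1000
F = 5.992 kN


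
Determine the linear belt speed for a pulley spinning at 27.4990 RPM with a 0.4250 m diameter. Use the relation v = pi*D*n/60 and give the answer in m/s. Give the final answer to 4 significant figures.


v = pi * 0.4250 * 27.4990 / 60
v = 0.6119 m/s


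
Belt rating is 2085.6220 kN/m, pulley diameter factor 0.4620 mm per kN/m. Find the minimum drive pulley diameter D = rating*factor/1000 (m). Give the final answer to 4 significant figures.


D = 2085.6220 * 0.4620 / 1000
D = 0.9636 m


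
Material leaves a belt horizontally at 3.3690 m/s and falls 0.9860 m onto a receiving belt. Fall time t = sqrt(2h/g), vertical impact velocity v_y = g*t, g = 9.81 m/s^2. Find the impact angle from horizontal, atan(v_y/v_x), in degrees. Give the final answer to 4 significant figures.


t = sqrt(2*0.9860/9.81) = 0.448352 s
v_y = 9.81 * 0.448352 = 4.39833 m/s
angle = atan(4.39833 / 3.3690) = 52.55 deg


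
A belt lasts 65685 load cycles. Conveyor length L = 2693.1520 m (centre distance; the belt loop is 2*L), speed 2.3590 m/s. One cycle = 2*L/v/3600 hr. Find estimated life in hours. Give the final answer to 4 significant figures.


cycle_time = 2 * 2693.1520 / 2.3590 / 3600 = 0.63425 hr
life = 65685 * 0.63425 = 41660 hours


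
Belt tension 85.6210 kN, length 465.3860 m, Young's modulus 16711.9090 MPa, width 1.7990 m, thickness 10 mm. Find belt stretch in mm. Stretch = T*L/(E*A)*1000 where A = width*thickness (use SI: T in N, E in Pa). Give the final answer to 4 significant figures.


A = 1.7990 * 0.01 = 0.01799 m^2
Stretch = 85.6210*1000 * 465.3860 / (16711.9090e6 * 0.01799) * 1000
Stretch = 132.5 mm


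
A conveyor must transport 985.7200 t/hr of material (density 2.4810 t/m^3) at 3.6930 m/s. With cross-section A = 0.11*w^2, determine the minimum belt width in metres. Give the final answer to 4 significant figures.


A_req = 985.7200 / (3.6930 * 2.4810 * 3600) = 0.0298844 m^2
w = sqrt(0.0298844 / 0.11)
w = 0.5212 m


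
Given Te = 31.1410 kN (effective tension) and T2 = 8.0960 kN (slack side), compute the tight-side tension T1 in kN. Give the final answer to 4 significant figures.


T1 = Te + T2 = 31.1410 + 8.0960
T1 = 39.24 kN


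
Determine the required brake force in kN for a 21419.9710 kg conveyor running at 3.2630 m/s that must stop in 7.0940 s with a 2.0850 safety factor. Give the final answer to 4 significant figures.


F = 21419.9710 * 3.2630 / 7.0940 * 2.0850 / 1000
F = 20.54 kN


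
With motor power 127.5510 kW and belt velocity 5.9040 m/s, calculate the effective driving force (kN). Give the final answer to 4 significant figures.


Te = P / v = 127.5510 / 5.9040
Te = 21.60 kN


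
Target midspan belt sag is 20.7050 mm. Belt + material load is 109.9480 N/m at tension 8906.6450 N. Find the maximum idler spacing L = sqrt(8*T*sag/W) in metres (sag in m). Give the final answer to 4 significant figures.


sag = 20.7050/1000 = 0.020705 m
L = sqrt(8 * 8906.6450 * 0.020705 / 109.9480)
L = 3.663 m


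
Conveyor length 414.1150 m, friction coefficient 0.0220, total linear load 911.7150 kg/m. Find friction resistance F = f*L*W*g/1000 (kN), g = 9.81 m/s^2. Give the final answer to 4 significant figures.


F = 0.0220 * 414.1150 * 911.7150 * 9.81 / 1000
F = 81.48 kN


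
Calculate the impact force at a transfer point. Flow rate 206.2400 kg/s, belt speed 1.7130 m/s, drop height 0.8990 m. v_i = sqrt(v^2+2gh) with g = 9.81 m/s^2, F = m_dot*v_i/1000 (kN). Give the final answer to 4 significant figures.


v_i = sqrt(1.7130^2 + 2*9.81*0.8990) = 4.53572 m/s
F = 206.2400 * 4.53572 / 1000
F = 0.9354 kN


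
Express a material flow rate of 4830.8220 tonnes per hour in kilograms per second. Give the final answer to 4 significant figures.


m_dot = 4830.8220 * 1000 / 3600
m_dot = 1342 kg/s


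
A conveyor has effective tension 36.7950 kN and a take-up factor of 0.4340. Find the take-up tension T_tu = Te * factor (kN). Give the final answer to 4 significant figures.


T_tu = 36.7950 * 0.4340
T_tu = 15.97 kN


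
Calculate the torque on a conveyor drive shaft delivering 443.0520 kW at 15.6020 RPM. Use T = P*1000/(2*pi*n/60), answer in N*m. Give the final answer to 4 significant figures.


omega = 2*pi*15.6020/60 = 1.63384 rad/s
T = 443.0520*1000 / 1.63384
T = 271200 N*m


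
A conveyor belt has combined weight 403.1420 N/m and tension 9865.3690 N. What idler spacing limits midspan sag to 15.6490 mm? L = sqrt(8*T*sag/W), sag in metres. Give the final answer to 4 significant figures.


sag = 15.6490/1000 = 0.015649 m
L = sqrt(8 * 9865.3690 * 0.015649 / 403.1420)
L = 1.750 m


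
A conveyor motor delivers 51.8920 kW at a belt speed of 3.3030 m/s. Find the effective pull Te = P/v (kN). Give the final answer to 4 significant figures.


Te = P / v = 51.8920 / 3.3030
Te = 15.71 kN


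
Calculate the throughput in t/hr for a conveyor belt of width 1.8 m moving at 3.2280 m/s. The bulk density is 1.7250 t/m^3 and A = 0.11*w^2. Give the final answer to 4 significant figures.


A = 0.11 * 1.8^2 = 0.3564 m^2
C = 0.3564 * 3.2280 * 1.7250 * 3600
C = 7144 t/hr


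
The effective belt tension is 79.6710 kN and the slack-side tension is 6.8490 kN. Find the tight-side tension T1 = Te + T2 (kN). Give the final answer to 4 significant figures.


T1 = Te + T2 = 79.6710 + 6.8490
T1 = 86.52 kN


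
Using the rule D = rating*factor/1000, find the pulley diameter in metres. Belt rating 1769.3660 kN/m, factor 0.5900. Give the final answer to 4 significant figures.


D = 1769.3660 * 0.5900 / 1000
D = 1.044 m


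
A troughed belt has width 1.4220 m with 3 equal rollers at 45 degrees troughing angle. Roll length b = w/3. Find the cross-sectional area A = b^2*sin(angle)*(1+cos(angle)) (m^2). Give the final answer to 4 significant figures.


b = 1.4220/3 = 0.474 m
A = 0.474^2 * sin(45 deg) * (1 + cos(45 deg))
A = 0.2712 m^2


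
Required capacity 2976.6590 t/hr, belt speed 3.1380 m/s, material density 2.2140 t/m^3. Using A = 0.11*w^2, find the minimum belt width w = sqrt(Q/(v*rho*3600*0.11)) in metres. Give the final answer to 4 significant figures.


A_req = 2976.6590 / (3.1380 * 2.2140 * 3600) = 0.119013 m^2
w = sqrt(0.119013 / 0.11)
w = 1.040 m


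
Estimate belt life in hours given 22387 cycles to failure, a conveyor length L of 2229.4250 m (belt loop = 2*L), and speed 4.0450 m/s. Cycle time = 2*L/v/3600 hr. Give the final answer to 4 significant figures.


cycle_time = 2 * 2229.4250 / 4.0450 / 3600 = 0.306198 hr
life = 22387 * 0.306198 = 6855 hours


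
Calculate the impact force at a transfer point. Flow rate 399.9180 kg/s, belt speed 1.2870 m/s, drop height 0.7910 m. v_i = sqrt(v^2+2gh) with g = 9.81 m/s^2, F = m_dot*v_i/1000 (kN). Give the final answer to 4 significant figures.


v_i = sqrt(1.2870^2 + 2*9.81*0.7910) = 4.14437 m/s
F = 399.9180 * 4.14437 / 1000
F = 1.657 kN
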